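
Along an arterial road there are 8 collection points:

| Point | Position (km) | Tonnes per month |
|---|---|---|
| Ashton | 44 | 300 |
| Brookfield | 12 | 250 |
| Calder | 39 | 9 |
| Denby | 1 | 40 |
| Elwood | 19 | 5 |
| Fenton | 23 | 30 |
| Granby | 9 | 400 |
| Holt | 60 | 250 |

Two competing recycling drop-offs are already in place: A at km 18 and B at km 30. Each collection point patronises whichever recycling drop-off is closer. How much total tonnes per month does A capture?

725

The indifferent point is the midpoint (18+30)/2 = 24; collection points left of it (closer to A at 18) go to A, those right go to B.
  Denby at 1 (w=40) → A
  Granby at 9 (w=400) → A
  Brookfield at 12 (w=250) → A
  Elwood at 19 (w=5) → A
  Fenton at 23 (w=30) → A
  Calder at 39 (w=9) → B
  Ashton at 44 (w=300) → B
  Holt at 60 (w=250) → B
A captures 725; B captures 559.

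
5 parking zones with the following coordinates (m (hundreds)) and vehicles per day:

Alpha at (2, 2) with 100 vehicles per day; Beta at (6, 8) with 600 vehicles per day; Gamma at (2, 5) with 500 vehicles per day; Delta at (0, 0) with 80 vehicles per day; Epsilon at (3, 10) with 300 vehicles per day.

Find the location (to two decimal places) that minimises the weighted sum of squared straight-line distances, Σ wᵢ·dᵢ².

The minimiser of Σwᵢ‖p−pᵢ‖² is the weighted centroid p* = (Σwᵢpᵢ)/(Σwᵢ).
Σwᵢ = 1580.
Σwᵢxᵢ = 100·2 + 600·6 + 500·2 + 80·0 + 300·3 = 5700.
Σwᵢyᵢ = 100·2 + 600·8 + 500·5 + 80·0 + 300·10 = 10500.
x* = 5700/1580 = 3.61, y* = 10500/1580 = 6.65.

(3.61, 6.65)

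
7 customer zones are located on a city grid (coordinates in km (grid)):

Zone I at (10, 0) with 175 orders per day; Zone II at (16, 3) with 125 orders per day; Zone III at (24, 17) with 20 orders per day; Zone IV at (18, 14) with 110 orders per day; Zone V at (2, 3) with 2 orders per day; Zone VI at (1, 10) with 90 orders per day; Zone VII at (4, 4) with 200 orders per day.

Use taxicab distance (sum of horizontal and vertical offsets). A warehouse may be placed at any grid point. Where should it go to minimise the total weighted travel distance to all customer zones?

(10, 4)

Manhattan distance separates: Σwᵢ(|x−xᵢ|+|y−yᵢ|) = Σwᵢ|x−xᵢ| + Σwᵢ|y−yᵢ|, so x and y are optimised independently as 1-D weighted medians.
Total weight W = 722; half = 361.
x-coordinate, sorted with cumulative weight:
  x=1 (Zone VI, w=90) cum 90
  x=2 (Zone V, w=2) cum 92
  x=4 (Zone VII, w=200) cum 292
  x=10 (Zone I, w=175) cum 467  ← median
  x=16 (Zone II, w=125) cum 592
  x=18 (Zone IV, w=110) cum 702
  x=24 (Zone III, w=20) cum 722
⇒ x* = 10
y-coordinate, sorted with cumulative weight:
  y=0 (Zone I, w=175) cum 175
  y=3 (Zone II, w=125) cum 300
  y=3 (Zone V, w=2) cum 302
  y=4 (Zone VII, w=200) cum 502  ← median
  y=10 (Zone VI, w=90) cum 592
  y=14 (Zone IV, w=110) cum 702
  y=17 (Zone III, w=20) cum 722
⇒ y* = 4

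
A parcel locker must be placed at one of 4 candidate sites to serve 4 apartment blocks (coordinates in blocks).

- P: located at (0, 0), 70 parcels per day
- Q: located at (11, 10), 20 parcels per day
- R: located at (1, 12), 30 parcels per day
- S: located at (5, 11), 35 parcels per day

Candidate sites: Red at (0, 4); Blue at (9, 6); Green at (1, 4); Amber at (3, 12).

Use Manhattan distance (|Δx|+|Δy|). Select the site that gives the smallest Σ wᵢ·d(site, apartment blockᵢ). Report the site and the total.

Green, total 1295 blocks

Total weighted distance at each candidate:
  Red (0, 4): total = 1310
  Blue (9, 6): total = 1905
  Green (1, 4): total = 1295
  Amber (3, 12): total = 1415
Minimum is at Green with total 1295 blocks.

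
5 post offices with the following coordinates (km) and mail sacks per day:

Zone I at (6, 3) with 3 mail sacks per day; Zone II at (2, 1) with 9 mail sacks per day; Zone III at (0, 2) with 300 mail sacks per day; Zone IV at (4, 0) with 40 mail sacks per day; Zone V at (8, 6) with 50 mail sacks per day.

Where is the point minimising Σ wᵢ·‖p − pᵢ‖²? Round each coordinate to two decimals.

The minimiser of Σwᵢ‖p−pᵢ‖² is the weighted centroid p* = (Σwᵢpᵢ)/(Σwᵢ).
Σwᵢ = 402.
Σwᵢxᵢ = 3·6 + 9·2 + 300·0 + 40·4 + 50·8 = 596.
Σwᵢyᵢ = 3·3 + 9·1 + 300·2 + 40·0 + 50·6 = 918.
x* = 596/402 = 1.48, y* = 918/402 = 2.28.

(1.48, 2.28)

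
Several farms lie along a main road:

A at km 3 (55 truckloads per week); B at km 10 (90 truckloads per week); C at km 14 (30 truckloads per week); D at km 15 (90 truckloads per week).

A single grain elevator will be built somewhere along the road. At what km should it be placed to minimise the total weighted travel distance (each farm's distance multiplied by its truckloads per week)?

x = 10

For a sum of weighted absolute distances on a line, the optimum is the weighted median (not the mean). Total weight W = 265; half-weight = 132.5.
Sort by position and accumulate weight:
  km 3 (A, w=55) → cum 55
  km 10 (B, w=90) → cum 145  ≥ 132.5 → median here
  km 14 (C, w=30) → cum 175
  km 15 (D, w=90) → cum 265
Optimal location: km 10.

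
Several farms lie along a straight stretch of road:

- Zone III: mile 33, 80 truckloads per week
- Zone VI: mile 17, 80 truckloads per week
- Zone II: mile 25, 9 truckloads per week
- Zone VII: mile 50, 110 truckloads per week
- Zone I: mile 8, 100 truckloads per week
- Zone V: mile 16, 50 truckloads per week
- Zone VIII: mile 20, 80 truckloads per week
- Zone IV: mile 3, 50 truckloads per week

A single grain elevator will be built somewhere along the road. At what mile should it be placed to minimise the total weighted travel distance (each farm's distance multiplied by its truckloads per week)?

For a sum of weighted absolute distances on a line, the optimum is the weighted median (not the mean). Total weight W = 559; half-weight = 279.5.
Sort by position and accumulate weight:
  mile 3 (Zone IV, w=50) → cum 50
  mile 8 (Zone I, w=100) → cum 150
  mile 16 (Zone V, w=50) → cum 200
  mile 17 (Zone VI, w=80) → cum 280  ≥ 279.5 → median here
  mile 20 (Zone VIII, w=80) → cum 360
  mile 25 (Zone II, w=9) → cum 369
  mile 33 (Zone III, w=80) → cum 449
  mile 50 (Zone VII, w=110) → cum 559
Optimal location: mile 17.

x = 17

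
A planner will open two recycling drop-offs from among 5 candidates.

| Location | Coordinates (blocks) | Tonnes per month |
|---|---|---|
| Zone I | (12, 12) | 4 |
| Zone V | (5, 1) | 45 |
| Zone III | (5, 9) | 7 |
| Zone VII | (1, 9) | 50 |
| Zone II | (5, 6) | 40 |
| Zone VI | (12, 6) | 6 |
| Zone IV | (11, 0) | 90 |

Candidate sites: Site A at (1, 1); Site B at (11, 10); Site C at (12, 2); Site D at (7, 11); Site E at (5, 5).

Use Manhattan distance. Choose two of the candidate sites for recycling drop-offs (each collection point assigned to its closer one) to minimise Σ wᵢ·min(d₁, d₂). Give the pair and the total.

Evaluate every pair (each demand assigned to the nearer of the two):
  {Site C, Site E}: total = 982
  {Site A, Site C}: total = 1358
  {Site C, Site D}: total = 1386
  {Site B, Site E}: total = 1590
  {Site B, Site C}: total = 1665
  {Site D, Site E}: total = 1710
  {Site A, Site E}: total = 1742
  {Site A, Site B}: total = 1931
  {Site A, Site D}: total = 1962
  {Site B, Site D}: total = 2190
Best pair: {Site C, Site E} with total 982.

{Site C, Site E}, total 982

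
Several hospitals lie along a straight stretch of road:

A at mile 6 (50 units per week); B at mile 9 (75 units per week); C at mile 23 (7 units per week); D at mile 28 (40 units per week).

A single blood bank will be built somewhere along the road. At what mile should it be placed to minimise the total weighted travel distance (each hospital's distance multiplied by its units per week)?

For a sum of weighted absolute distances on a line, the optimum is the weighted median (not the mean). Total weight W = 172; half-weight = 86.
Sort by position and accumulate weight:
  mile 6 (A, w=50) → cum 50
  mile 9 (B, w=75) → cum 125  ≥ 86 → median here
  mile 23 (C, w=7) → cum 132
  mile 28 (D, w=40) → cum 172
Optimal location: mile 9.

x = 9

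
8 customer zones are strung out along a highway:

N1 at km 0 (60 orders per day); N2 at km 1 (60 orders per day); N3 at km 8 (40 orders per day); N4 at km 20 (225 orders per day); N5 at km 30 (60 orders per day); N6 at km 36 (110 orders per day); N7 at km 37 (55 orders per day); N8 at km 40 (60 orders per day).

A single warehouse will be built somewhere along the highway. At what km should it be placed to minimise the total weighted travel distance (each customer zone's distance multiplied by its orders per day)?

For a sum of weighted absolute distances on a line, the optimum is the weighted median (not the mean). Total weight W = 670; half-weight = 335.
Sort by position and accumulate weight:
  km 0 (N1, w=60) → cum 60
  km 1 (N2, w=60) → cum 120
  km 8 (N3, w=40) → cum 160
  km 20 (N4, w=225) → cum 385  ≥ 335 → median here
  km 30 (N5, w=60) → cum 445
  km 36 (N6, w=110) → cum 555
  km 37 (N7, w=55) → cum 610
  km 40 (N8, w=60) → cum 670
Optimal location: km 20.

x = 20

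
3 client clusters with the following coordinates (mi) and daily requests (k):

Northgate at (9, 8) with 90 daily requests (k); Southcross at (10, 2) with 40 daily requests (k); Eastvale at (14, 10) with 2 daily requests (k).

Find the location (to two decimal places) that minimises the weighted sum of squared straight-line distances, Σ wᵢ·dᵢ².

(9.38, 6.21)

The minimiser of Σwᵢ‖p−pᵢ‖² is the weighted centroid p* = (Σwᵢpᵢ)/(Σwᵢ).
Σwᵢ = 132.
Σwᵢxᵢ = 90·9 + 40·10 + 2·14 = 1238.
Σwᵢyᵢ = 90·8 + 40·2 + 2·10 = 820.
x* = 1238/132 = 9.38, y* = 820/132 = 6.21.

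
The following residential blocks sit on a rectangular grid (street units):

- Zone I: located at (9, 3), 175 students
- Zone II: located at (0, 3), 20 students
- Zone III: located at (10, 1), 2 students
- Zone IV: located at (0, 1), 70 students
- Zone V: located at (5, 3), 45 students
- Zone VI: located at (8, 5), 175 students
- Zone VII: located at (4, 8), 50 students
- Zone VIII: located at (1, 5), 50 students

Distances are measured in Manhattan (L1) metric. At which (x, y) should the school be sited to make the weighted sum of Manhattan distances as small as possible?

(8, 3)

Manhattan distance separates: Σwᵢ(|x−xᵢ|+|y−yᵢ|) = Σwᵢ|x−xᵢ| + Σwᵢ|y−yᵢ|, so x and y are optimised independently as 1-D weighted medians.
Total weight W = 587; half = 293.5.
x-coordinate, sorted with cumulative weight:
  x=0 (Zone II, w=20) cum 20
  x=0 (Zone IV, w=70) cum 90
  x=1 (Zone VIII, w=50) cum 140
  x=4 (Zone VII, w=50) cum 190
  x=5 (Zone V, w=45) cum 235
  x=8 (Zone VI, w=175) cum 410  ← median
  x=9 (Zone I, w=175) cum 585
  x=10 (Zone III, w=2) cum 587
⇒ x* = 8
y-coordinate, sorted with cumulative weight:
  y=1 (Zone III, w=2) cum 2
  y=1 (Zone IV, w=70) cum 72
  y=3 (Zone I, w=175) cum 247
  y=3 (Zone II, w=20) cum 267
  y=3 (Zone V, w=45) cum 312  ← median
  y=5 (Zone VI, w=175) cum 487
  y=5 (Zone VIII, w=50) cum 537
  y=8 (Zone VII, w=50) cum 587
⇒ y* = 3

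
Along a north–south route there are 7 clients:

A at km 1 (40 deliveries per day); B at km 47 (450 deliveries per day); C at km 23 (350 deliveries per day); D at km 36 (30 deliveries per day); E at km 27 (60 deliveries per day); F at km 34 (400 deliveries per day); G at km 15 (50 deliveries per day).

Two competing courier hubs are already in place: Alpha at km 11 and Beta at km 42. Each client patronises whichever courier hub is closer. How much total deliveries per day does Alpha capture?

440

The indifferent point is the midpoint (11+42)/2 = 26.5; clients left of it (closer to Alpha at 11) go to Alpha, those right go to Beta.
  A at 1 (w=40) → Alpha
  G at 15 (w=50) → Alpha
  C at 23 (w=350) → Alpha
  E at 27 (w=60) → Beta
  F at 34 (w=400) → Beta
  D at 36 (w=30) → Beta
  B at 47 (w=450) → Beta
Alpha captures 440; Beta captures 940.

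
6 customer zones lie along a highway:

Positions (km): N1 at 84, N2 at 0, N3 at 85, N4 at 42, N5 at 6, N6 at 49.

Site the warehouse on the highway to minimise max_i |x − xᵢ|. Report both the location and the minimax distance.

location 42.5, max distance 42.5

The 1-center on a line is the midpoint of the two extreme points: leftmost at 0, rightmost at 85.
Optimal location = (0 + 85)/2 = 42.5; maximum distance = (85 − 0)/2 = 42.5.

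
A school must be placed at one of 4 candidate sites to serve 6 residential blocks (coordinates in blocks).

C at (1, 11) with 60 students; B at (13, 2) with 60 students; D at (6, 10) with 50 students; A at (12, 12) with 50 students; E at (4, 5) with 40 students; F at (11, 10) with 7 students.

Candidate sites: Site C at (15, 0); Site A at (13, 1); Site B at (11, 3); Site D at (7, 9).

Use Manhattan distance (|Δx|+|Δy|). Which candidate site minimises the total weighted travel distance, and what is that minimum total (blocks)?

Site D, total 2075 blocks

Total weighted distance at each candidate:
  Site C (15, 0): total = 4178
  Site A (13, 1): total = 3377
  Site B (11, 3): total = 2769
  Site D (7, 9): total = 2075
Minimum is at Site D with total 2075 blocks.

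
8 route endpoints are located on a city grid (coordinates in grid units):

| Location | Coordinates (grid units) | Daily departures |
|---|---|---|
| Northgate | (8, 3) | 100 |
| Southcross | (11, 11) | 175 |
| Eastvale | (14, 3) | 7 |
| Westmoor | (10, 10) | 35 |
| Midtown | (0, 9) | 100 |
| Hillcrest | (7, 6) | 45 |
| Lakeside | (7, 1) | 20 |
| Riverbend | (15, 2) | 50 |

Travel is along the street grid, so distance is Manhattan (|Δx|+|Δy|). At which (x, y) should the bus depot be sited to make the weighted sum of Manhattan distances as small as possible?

(10, 9)

Manhattan distance separates: Σwᵢ(|x−xᵢ|+|y−yᵢ|) = Σwᵢ|x−xᵢ| + Σwᵢ|y−yᵢ|, so x and y are optimised independently as 1-D weighted medians.
Total weight W = 532; half = 266.
x-coordinate, sorted with cumulative weight:
  x=0 (Midtown, w=100) cum 100
  x=7 (Hillcrest, w=45) cum 145
  x=7 (Lakeside, w=20) cum 165
  x=8 (Northgate, w=100) cum 265
  x=10 (Westmoor, w=35) cum 300  ← median
  x=11 (Southcross, w=175) cum 475
  x=14 (Eastvale, w=7) cum 482
  x=15 (Riverbend, w=50) cum 532
⇒ x* = 10
y-coordinate, sorted with cumulative weight:
  y=1 (Lakeside, w=20) cum 20
  y=2 (Riverbend, w=50) cum 70
  y=3 (Northgate, w=100) cum 170
  y=3 (Eastvale, w=7) cum 177
  y=6 (Hillcrest, w=45) cum 222
  y=9 (Midtown, w=100) cum 322  ← median
  y=10 (Westmoor, w=35) cum 357
  y=11 (Southcross, w=175) cum 532
⇒ y* = 9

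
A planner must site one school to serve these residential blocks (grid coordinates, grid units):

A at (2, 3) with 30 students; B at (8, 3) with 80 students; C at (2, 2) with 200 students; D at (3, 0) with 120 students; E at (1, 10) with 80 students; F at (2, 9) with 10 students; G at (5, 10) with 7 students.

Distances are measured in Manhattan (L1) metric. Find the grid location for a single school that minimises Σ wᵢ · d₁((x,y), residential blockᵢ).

Manhattan distance separates: Σwᵢ(|x−xᵢ|+|y−yᵢ|) = Σwᵢ|x−xᵢ| + Σwᵢ|y−yᵢ|, so x and y are optimised independently as 1-D weighted medians.
Total weight W = 527; half = 263.5.
x-coordinate, sorted with cumulative weight:
  x=1 (E, w=80) cum 80
  x=2 (A, w=30) cum 110
  x=2 (C, w=200) cum 310  ← median
  x=2 (F, w=10) cum 320
  x=3 (D, w=120) cum 440
  x=5 (G, w=7) cum 447
  x=8 (B, w=80) cum 527
⇒ x* = 2
y-coordinate, sorted with cumulative weight:
  y=0 (D, w=120) cum 120
  y=2 (C, w=200) cum 320  ← median
  y=3 (A, w=30) cum 350
  y=3 (B, w=80) cum 430
  y=9 (F, w=10) cum 440
  y=10 (E, w=80) cum 520
  y=10 (G, w=7) cum 527
⇒ y* = 2

(2, 2)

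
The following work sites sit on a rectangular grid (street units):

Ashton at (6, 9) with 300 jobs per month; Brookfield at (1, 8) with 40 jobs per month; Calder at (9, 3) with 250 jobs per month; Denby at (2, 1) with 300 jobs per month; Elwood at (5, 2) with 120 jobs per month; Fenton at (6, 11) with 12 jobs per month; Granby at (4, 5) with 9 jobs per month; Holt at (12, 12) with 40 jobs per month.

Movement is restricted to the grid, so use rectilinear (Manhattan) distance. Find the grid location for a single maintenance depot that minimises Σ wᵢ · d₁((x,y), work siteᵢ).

Manhattan distance separates: Σwᵢ(|x−xᵢ|+|y−yᵢ|) = Σwᵢ|x−xᵢ| + Σwᵢ|y−yᵢ|, so x and y are optimised independently as 1-D weighted medians.
Total weight W = 1071; half = 535.5.
x-coordinate, sorted with cumulative weight:
  x=1 (Brookfield, w=40) cum 40
  x=2 (Denby, w=300) cum 340
  x=4 (Granby, w=9) cum 349
  x=5 (Elwood, w=120) cum 469
  x=6 (Ashton, w=300) cum 769  ← median
  x=6 (Fenton, w=12) cum 781
  x=9 (Calder, w=250) cum 1031
  x=12 (Holt, w=40) cum 1071
⇒ x* = 6
y-coordinate, sorted with cumulative weight:
  y=1 (Denby, w=300) cum 300
  y=2 (Elwood, w=120) cum 420
  y=3 (Calder, w=250) cum 670  ← median
  y=5 (Granby, w=9) cum 679
  y=8 (Brookfield, w=40) cum 719
  y=9 (Ashton, w=300) cum 1019
  y=11 (Fenton, w=12) cum 1031
  y=12 (Holt, w=40) cum 1071
⇒ y* = 3

(6, 3)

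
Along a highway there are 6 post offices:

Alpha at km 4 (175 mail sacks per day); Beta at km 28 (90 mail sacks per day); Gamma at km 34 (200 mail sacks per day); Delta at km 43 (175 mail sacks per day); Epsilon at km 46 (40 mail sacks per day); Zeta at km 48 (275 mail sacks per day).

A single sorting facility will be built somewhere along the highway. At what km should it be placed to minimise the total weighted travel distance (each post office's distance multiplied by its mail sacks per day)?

x = 43

For a sum of weighted absolute distances on a line, the optimum is the weighted median (not the mean). Total weight W = 955; half-weight = 477.5.
Sort by position and accumulate weight:
  km 4 (Alpha, w=175) → cum 175
  km 28 (Beta, w=90) → cum 265
  km 34 (Gamma, w=200) → cum 465
  km 43 (Delta, w=175) → cum 640  ≥ 477.5 → median here
  km 46 (Epsilon, w=40) → cum 680
  km 48 (Zeta, w=275) → cum 955
Optimal location: km 43.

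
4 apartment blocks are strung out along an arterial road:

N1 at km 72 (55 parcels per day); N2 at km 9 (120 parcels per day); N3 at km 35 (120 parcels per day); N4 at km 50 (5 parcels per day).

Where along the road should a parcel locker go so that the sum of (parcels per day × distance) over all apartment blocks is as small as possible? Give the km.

x = 35

For a sum of weighted absolute distances on a line, the optimum is the weighted median (not the mean). Total weight W = 300; half-weight = 150.
Sort by position and accumulate weight:
  km 9 (N2, w=120) → cum 120
  km 35 (N3, w=120) → cum 240  ≥ 150 → median here
  km 50 (N4, w=5) → cum 245
  km 72 (N1, w=55) → cum 300
Optimal location: km 35.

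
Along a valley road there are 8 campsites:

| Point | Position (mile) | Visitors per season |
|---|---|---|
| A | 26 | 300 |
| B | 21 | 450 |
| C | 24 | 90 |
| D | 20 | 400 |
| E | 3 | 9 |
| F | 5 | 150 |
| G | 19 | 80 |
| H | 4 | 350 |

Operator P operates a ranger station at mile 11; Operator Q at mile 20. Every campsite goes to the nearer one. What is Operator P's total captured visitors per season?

The indifferent point is the midpoint (11+20)/2 = 15.5; campsites left of it (closer to Operator P at 11) go to Operator P, those right go to Operator Q.
  E at 3 (w=9) → Operator P
  H at 4 (w=350) → Operator P
  F at 5 (w=150) → Operator P
  G at 19 (w=80) → Operator Q
  D at 20 (w=400) → Operator Q
  B at 21 (w=450) → Operator Q
  C at 24 (w=90) → Operator Q
  A at 26 (w=300) → Operator Q
Operator P captures 509; Operator Q captures 1320.

509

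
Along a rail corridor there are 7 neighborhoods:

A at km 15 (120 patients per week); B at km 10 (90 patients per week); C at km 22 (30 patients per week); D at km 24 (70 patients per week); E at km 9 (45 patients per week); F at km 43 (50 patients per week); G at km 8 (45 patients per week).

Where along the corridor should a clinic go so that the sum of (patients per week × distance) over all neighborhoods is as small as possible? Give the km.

For a sum of weighted absolute distances on a line, the optimum is the weighted median (not the mean). Total weight W = 450; half-weight = 225.
Sort by position and accumulate weight:
  km 8 (G, w=45) → cum 45
  km 9 (E, w=45) → cum 90
  km 10 (B, w=90) → cum 180
  km 15 (A, w=120) → cum 300  ≥ 225 → median here
  km 22 (C, w=30) → cum 330
  km 24 (D, w=70) → cum 400
  km 43 (F, w=50) → cum 450
Optimal location: km 15.

x = 15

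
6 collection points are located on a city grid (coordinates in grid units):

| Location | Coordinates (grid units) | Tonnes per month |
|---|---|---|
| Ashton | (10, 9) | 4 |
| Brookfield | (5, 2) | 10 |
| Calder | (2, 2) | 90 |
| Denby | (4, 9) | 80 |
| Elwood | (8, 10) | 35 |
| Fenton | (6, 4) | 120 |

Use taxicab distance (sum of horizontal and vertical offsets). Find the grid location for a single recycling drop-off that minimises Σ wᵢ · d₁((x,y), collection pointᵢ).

Manhattan distance separates: Σwᵢ(|x−xᵢ|+|y−yᵢ|) = Σwᵢ|x−xᵢ| + Σwᵢ|y−yᵢ|, so x and y are optimised independently as 1-D weighted medians.
Total weight W = 339; half = 169.5.
x-coordinate, sorted with cumulative weight:
  x=2 (Calder, w=90) cum 90
  x=4 (Denby, w=80) cum 170  ← median
  x=5 (Brookfield, w=10) cum 180
  x=6 (Fenton, w=120) cum 300
  x=8 (Elwood, w=35) cum 335
  x=10 (Ashton, w=4) cum 339
⇒ x* = 4
y-coordinate, sorted with cumulative weight:
  y=2 (Brookfield, w=10) cum 10
  y=2 (Calder, w=90) cum 100
  y=4 (Fenton, w=120) cum 220  ← median
  y=9 (Ashton, w=4) cum 224
  y=9 (Denby, w=80) cum 304
  y=10 (Elwood, w=35) cum 339
⇒ y* = 4

(4, 4)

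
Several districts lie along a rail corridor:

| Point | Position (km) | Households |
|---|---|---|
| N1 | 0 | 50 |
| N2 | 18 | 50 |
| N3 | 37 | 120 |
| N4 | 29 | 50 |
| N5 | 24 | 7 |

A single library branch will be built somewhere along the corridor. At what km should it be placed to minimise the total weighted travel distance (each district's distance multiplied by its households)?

x = 29

For a sum of weighted absolute distances on a line, the optimum is the weighted median (not the mean). Total weight W = 277; half-weight = 138.5.
Sort by position and accumulate weight:
  km 0 (N1, w=50) → cum 50
  km 18 (N2, w=50) → cum 100
  km 24 (N5, w=7) → cum 107
  km 29 (N4, w=50) → cum 157  ≥ 138.5 → median here
  km 37 (N3, w=120) → cum 277
Optimal location: km 29.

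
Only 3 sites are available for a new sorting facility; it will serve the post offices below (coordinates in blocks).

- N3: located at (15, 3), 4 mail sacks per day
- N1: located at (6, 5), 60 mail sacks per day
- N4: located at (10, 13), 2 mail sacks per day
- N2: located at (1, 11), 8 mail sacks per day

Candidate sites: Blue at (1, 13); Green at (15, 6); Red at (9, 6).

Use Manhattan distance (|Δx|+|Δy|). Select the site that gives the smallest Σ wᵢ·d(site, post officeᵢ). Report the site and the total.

Total weighted distance at each candidate:
  Blue (1, 13): total = 910
  Green (15, 6): total = 788
  Red (9, 6): total = 396
Minimum is at Red with total 396 blocks.

Red, total 396 blocks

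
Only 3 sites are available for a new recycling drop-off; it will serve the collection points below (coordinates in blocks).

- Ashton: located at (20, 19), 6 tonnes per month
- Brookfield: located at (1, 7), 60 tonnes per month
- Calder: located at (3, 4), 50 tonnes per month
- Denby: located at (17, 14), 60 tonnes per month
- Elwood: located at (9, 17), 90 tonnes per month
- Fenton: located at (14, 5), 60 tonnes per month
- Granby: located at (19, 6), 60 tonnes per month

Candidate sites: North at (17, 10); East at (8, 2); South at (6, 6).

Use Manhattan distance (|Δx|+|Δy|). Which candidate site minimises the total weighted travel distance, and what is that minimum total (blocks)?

South, total 4492 blocks

Total weighted distance at each candidate:
  North (17, 10): total = 4642
  East (8, 2): total = 5384
  South (6, 6): total = 4492
Minimum is at South with total 4492 blocks.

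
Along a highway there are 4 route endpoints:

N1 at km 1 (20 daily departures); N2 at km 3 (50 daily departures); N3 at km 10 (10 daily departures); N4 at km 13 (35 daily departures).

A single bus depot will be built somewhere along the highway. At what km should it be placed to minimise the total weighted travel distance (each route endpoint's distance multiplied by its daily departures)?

x = 3

For a sum of weighted absolute distances on a line, the optimum is the weighted median (not the mean). Total weight W = 115; half-weight = 57.5.
Sort by position and accumulate weight:
  km 1 (N1, w=20) → cum 20
  km 3 (N2, w=50) → cum 70  ≥ 57.5 → median here
  km 10 (N3, w=10) → cum 80
  km 13 (N4, w=35) → cum 115
Optimal location: km 3.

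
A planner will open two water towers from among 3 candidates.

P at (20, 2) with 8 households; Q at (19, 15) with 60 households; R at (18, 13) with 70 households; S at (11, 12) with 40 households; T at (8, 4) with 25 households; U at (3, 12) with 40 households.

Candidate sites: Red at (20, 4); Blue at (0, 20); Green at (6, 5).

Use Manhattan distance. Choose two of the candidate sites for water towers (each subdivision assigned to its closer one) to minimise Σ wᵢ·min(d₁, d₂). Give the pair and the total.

{Red, Green}, total 2461

Evaluate every pair (each demand assigned to the nearer of the two):
  {Red, Green}: total = 2461
  {Red, Blue}: total = 2926
  {Blue, Green}: total = 3871
Best pair: {Red, Green} with total 2461.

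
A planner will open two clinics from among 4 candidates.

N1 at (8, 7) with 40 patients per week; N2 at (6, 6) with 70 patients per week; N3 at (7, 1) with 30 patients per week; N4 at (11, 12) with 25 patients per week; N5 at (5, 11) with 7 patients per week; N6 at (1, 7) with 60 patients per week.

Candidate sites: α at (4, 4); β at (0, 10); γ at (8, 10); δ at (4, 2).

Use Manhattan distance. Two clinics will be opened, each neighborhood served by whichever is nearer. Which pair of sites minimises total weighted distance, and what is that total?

{α, γ}, total 1093

Evaluate every pair (each demand assigned to the nearer of the two):
  {α, γ}: total = 1093
  {β, γ}: total = 1233
  {γ, δ}: total = 1293
  {α, β}: total = 1347
  {α, δ}: total = 1471
  {β, δ}: total = 1507
Best pair: {α, γ} with total 1093.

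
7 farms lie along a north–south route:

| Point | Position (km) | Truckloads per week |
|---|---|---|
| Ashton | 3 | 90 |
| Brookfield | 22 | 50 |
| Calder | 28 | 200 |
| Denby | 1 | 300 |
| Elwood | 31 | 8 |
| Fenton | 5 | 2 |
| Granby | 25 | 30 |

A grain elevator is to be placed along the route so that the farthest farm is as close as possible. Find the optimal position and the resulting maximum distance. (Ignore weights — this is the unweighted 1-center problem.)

location 16, max distance 15

The 1-center on a line is the midpoint of the two extreme points: leftmost at 1, rightmost at 31.
Optimal location = (1 + 31)/2 = 16; maximum distance = (31 − 1)/2 = 15.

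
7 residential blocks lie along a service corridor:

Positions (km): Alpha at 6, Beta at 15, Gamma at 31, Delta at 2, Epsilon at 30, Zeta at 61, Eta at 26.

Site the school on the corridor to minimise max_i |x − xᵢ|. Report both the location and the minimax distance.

The 1-center on a line is the midpoint of the two extreme points: leftmost at 2, rightmost at 61.
Optimal location = (2 + 61)/2 = 31.5; maximum distance = (61 − 2)/2 = 29.5.

location 31.5, max distance 29.5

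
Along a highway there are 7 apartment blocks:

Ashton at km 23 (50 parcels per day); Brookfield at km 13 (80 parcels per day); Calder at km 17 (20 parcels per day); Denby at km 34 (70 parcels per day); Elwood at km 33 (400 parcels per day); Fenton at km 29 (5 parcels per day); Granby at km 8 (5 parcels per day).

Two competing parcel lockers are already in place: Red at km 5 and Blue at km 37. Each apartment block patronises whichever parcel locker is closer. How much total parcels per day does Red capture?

105

The indifferent point is the midpoint (5+37)/2 = 21; apartment blocks left of it (closer to Red at 5) go to Red, those right go to Blue.
  Granby at 8 (w=5) → Red
  Brookfield at 13 (w=80) → Red
  Calder at 17 (w=20) → Red
  Ashton at 23 (w=50) → Blue
  Fenton at 29 (w=5) → Blue
  Elwood at 33 (w=400) → Blue
  Denby at 34 (w=70) → Blue
Red captures 105; Blue captures 525.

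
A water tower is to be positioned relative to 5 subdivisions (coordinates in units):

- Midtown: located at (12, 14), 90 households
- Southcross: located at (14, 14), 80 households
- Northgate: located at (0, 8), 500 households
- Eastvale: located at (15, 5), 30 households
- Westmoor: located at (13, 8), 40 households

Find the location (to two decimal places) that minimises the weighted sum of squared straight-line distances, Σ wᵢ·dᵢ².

(4.28, 9.26)

The minimiser of Σwᵢ‖p−pᵢ‖² is the weighted centroid p* = (Σwᵢpᵢ)/(Σwᵢ).
Σwᵢ = 740.
Σwᵢxᵢ = 90·12 + 80·14 + 500·0 + 30·15 + 40·13 = 3170.
Σwᵢyᵢ = 90·14 + 80·14 + 500·8 + 30·5 + 40·8 = 6850.
x* = 3170/740 = 4.28, y* = 6850/740 = 9.26.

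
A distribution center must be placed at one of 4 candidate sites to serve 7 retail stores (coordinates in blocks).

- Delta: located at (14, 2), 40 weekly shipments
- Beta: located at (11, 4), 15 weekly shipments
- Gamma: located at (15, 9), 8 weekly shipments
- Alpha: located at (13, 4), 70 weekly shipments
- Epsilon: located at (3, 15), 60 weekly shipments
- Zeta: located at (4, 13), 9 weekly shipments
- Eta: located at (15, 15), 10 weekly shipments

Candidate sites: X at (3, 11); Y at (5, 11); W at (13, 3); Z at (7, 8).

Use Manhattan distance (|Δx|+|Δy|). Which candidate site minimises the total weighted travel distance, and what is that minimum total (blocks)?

Total weighted distance at each candidate:
  X (3, 11): total = 2754
  Y (5, 11): total = 2588
  W (13, 3): total = 1890
  Z (7, 8): total = 2294
Minimum is at W with total 1890 blocks.

W, total 1890 blocks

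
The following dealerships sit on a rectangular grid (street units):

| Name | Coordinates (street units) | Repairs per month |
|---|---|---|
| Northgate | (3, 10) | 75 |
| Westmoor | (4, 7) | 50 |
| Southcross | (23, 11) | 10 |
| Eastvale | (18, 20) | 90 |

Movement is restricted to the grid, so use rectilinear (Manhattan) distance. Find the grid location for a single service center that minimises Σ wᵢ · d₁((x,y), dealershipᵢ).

Manhattan distance separates: Σwᵢ(|x−xᵢ|+|y−yᵢ|) = Σwᵢ|x−xᵢ| + Σwᵢ|y−yᵢ|, so x and y are optimised independently as 1-D weighted medians.
Total weight W = 225; half = 112.5.
x-coordinate, sorted with cumulative weight:
  x=3 (Northgate, w=75) cum 75
  x=4 (Westmoor, w=50) cum 125  ← median
  x=18 (Eastvale, w=90) cum 215
  x=23 (Southcross, w=10) cum 225
⇒ x* = 4
y-coordinate, sorted with cumulative weight:
  y=7 (Westmoor, w=50) cum 50
  y=10 (Northgate, w=75) cum 125  ← median
  y=11 (Southcross, w=10) cum 135
  y=20 (Eastvale, w=90) cum 225
⇒ y* = 10

(4, 10)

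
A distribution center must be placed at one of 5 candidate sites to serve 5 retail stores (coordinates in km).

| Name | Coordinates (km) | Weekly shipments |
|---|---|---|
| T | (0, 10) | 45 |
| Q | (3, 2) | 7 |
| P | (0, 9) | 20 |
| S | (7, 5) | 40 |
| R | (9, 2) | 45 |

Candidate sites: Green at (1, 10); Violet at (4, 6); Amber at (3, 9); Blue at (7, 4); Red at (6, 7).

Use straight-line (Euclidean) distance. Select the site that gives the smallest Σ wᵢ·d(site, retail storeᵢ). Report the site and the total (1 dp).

Total weighted distance at each candidate:
  Green (1, 10): total = 952.5
  Violet (4, 6): total = 798.1
  Amber (3, 9): total = 892.5
  Blue (7, 4): total = 785.5
  Red (6, 7): total = 821.0
Minimum is at Blue with total 785.5 km.

Blue, total 785.5 km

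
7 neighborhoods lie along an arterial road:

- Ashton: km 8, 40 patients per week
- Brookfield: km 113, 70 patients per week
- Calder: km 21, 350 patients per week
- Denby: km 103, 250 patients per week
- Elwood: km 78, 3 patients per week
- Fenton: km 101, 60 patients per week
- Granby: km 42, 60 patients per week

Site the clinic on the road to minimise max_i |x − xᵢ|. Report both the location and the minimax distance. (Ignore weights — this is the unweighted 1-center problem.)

The 1-center on a line is the midpoint of the two extreme points: leftmost at 8, rightmost at 113.
Optimal location = (8 + 113)/2 = 60.5; maximum distance = (113 − 8)/2 = 52.5.

location 60.5, max distance 52.5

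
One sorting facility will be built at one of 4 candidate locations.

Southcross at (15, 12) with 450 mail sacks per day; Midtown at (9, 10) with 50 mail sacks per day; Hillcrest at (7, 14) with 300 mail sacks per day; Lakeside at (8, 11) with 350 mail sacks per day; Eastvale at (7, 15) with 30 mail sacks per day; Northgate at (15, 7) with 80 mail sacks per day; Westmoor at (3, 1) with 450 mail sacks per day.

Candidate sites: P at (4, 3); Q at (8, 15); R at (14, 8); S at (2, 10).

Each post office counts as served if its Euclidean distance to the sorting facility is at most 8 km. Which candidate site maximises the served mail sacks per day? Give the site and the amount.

Coverage radius r = 8 km; a point is covered iff (Δx)²+(Δy)² ≤ 8² = 64.
  P (4, 3): covers {Westmoor} → 450
  Q (8, 15): covers {Southcross, Midtown, Hillcrest, Lakeside, Eastvale} → 1180
  R (14, 8): covers {Southcross, Midtown, Lakeside, Northgate} → 930
  S (2, 10): covers {Midtown, Hillcrest, Lakeside, Eastvale} → 730
Maximum coverage at Q: 1180 mail sacks per day.

Q, covering 1180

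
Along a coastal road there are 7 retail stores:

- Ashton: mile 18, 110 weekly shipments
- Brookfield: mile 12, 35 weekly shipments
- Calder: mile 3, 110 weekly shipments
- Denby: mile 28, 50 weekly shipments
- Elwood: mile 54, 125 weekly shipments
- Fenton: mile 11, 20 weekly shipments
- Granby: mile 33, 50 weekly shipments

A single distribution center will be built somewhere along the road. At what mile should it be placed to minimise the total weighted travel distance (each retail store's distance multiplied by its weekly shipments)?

For a sum of weighted absolute distances on a line, the optimum is the weighted median (not the mean). Total weight W = 500; half-weight = 250.
Sort by position and accumulate weight:
  mile 3 (Calder, w=110) → cum 110
  mile 11 (Fenton, w=20) → cum 130
  mile 12 (Brookfield, w=35) → cum 165
  mile 18 (Ashton, w=110) → cum 275  ≥ 250 → median here
  mile 28 (Denby, w=50) → cum 325
  mile 33 (Granby, w=50) → cum 375
  mile 54 (Elwood, w=125) → cum 500
Optimal location: mile 18.

x = 18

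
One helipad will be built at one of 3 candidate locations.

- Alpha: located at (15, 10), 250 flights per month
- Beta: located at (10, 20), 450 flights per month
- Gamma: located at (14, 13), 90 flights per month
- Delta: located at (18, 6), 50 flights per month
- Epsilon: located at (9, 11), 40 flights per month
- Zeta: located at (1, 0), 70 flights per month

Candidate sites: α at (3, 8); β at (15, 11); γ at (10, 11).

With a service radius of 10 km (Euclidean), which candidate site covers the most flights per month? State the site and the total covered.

Coverage radius r = 10 km; a point is covered iff (Δx)²+(Δy)² ≤ 10² = 100.
  α (3, 8): covers {Epsilon, Zeta} → 110
  β (15, 11): covers {Alpha, Gamma, Delta, Epsilon} → 430
  γ (10, 11): covers {Alpha, Beta, Gamma, Delta, Epsilon} → 880
Maximum coverage at γ: 880 flights per month.

γ, covering 880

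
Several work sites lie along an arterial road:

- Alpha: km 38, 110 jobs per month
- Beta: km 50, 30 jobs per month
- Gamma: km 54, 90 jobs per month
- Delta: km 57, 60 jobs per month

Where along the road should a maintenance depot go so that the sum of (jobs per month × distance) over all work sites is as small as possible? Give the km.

x = 54

For a sum of weighted absolute distances on a line, the optimum is the weighted median (not the mean). Total weight W = 290; half-weight = 145.
Sort by position and accumulate weight:
  km 38 (Alpha, w=110) → cum 110
  km 50 (Beta, w=30) → cum 140
  km 54 (Gamma, w=90) → cum 230  ≥ 145 → median here
  km 57 (Delta, w=60) → cum 290
Optimal location: km 54.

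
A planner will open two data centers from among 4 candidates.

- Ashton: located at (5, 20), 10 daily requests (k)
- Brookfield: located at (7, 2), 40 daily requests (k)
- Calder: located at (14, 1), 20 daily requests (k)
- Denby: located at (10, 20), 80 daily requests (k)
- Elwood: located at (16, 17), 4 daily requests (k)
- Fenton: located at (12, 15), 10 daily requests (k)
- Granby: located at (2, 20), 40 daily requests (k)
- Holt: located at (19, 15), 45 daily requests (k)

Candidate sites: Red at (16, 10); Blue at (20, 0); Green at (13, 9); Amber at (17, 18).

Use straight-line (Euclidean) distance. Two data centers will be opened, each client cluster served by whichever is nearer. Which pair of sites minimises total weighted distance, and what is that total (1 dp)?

Evaluate every pair (each demand assigned to the nearer of the two):
  {Green, Amber}: total = 2065.6
  {Blue, Amber}: total = 2183.4
  {Red, Amber}: total = 2201.6
  {Red, Green}: total = 2551.7
  {Blue, Green}: total = 2637.7
  {Red, Blue}: total = 2727.5
Best pair: {Green, Amber} with total 2065.6.

{Green, Amber}, total 2065.6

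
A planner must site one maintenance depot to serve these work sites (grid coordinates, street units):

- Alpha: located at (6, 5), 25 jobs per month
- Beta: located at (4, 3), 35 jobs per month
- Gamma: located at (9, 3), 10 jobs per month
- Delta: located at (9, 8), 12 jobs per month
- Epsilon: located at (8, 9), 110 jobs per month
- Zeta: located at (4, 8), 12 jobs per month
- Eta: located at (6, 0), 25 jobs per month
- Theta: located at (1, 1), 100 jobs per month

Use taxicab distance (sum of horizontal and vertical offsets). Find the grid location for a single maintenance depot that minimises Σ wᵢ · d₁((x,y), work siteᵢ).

Manhattan distance separates: Σwᵢ(|x−xᵢ|+|y−yᵢ|) = Σwᵢ|x−xᵢ| + Σwᵢ|y−yᵢ|, so x and y are optimised independently as 1-D weighted medians.
Total weight W = 329; half = 164.5.
x-coordinate, sorted with cumulative weight:
  x=1 (Theta, w=100) cum 100
  x=4 (Beta, w=35) cum 135
  x=4 (Zeta, w=12) cum 147
  x=6 (Alpha, w=25) cum 172  ← median
  x=6 (Eta, w=25) cum 197
  x=8 (Epsilon, w=110) cum 307
  x=9 (Gamma, w=10) cum 317
  x=9 (Delta, w=12) cum 329
⇒ x* = 6
y-coordinate, sorted with cumulative weight:
  y=0 (Eta, w=25) cum 25
  y=1 (Theta, w=100) cum 125
  y=3 (Beta, w=35) cum 160
  y=3 (Gamma, w=10) cum 170  ← median
  y=5 (Alpha, w=25) cum 195
  y=8 (Delta, w=12) cum 207
  y=8 (Zeta, w=12) cum 219
  y=9 (Epsilon, w=110) cum 329
⇒ y* = 3

(6, 3)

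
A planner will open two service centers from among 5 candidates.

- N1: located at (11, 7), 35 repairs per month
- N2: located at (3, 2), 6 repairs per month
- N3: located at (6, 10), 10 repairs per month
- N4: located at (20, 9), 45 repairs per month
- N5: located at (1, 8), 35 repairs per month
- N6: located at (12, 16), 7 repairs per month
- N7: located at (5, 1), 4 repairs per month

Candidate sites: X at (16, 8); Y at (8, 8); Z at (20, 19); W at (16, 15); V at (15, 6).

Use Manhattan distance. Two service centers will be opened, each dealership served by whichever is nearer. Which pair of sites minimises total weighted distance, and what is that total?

{X, Y}, total 840

Evaluate every pair (each demand assigned to the nearer of the two):
  {X, Y}: total = 840
  {Y, V}: total = 975
  {Y, W}: total = 1016
  {Y, Z}: total = 1058
  {X, V}: total = 1285
  {X, W}: total = 1301
  {X, Z}: total = 1343
  {W, V}: total = 1416
  {Z, V}: total = 1458
  {Z, W}: total = 2116
Best pair: {X, Y} with total 840.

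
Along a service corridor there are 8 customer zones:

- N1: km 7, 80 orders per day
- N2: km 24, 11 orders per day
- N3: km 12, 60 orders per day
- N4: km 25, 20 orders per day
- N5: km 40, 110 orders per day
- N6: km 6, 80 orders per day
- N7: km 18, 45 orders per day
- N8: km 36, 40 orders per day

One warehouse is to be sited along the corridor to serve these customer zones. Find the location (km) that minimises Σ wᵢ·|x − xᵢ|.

For a sum of weighted absolute distances on a line, the optimum is the weighted median (not the mean). Total weight W = 446; half-weight = 223.
Sort by position and accumulate weight:
  km 6 (N6, w=80) → cum 80
  km 7 (N1, w=80) → cum 160
  km 12 (N3, w=60) → cum 220
  km 18 (N7, w=45) → cum 265  ≥ 223 → median here
  km 24 (N2, w=11) → cum 276
  km 25 (N4, w=20) → cum 296
  km 36 (N8, w=40) → cum 336
  km 40 (N5, w=110) → cum 446
Optimal location: km 18.

x = 18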